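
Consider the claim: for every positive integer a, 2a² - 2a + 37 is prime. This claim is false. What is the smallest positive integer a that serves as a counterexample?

a = 3

A counterexample is any positive integer a such that 2a² - 2a + 37 is not prime; we check each in order.
a = 1: 2a² - 2a + 37 = 37, prime.
a = 2: 2a² - 2a + 37 = 41, prime.
a = 3: 2a² - 2a + 37 = 49 = 7 × 7, composite.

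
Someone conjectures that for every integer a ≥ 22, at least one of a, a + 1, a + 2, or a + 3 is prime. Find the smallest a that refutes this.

a = 24

For a = 22, 23 the conclusion holds.
a = 24: 24 = 2 × 12; 25 = 5 × 5; 26 = 2 × 13; 27 = 3 × 9 — all composite.
Hence a = 24 is a counterexample.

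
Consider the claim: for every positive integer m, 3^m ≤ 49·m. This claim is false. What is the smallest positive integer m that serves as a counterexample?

We need the least positive integer m for which 3^m > 49·m.
For m = 1, 2, 3, 4, 5 the conclusion holds.
m = 6: 3^m = 729 and 49·m = 294, so 729 > 294.
Hence m = 6 is a counterexample.

m = 6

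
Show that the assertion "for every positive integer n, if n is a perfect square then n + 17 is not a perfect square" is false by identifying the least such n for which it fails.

n = 64

We need the least positive integer n for which n is a perfect square but n + 17 is a perfect square.
n = 1: 1 + 17 = 18, not a perfect square.
n = 4: 4 + 17 = 21, not a perfect square.
n = 9: 9 + 17 = 26, not a perfect square.
n = 16: 16 + 17 = 33, not a perfect square.
n = 25: 25 + 17 = 42, not a perfect square.
n = 36: 36 + 17 = 53, not a perfect square.
n = 49: 49 + 17 = 66, not a perfect square.
n = 64: 64 = 8² and 64 + 17 = 81 = 9².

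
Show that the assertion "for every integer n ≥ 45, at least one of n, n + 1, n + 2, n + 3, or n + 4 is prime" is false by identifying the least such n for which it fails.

n = 45: 47 is prime.
n = 46: 47 is prime.
n = 47: 47 is prime.
n = 48: 48 = 2 × 24; 49 = 7 × 7; 50 = 2 × 25; 51 = 3 × 17; 52 = 2 × 26 — all composite.

n = 48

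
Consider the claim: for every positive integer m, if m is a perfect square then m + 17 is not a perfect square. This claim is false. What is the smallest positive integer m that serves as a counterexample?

m = 1: 1 + 17 = 18, not a perfect square.
m = 4: 4 + 17 = 21, not a perfect square.
m = 9: 9 + 17 = 26, not a perfect square.
m = 16: 16 + 17 = 33, not a perfect square.
m = 25: 25 + 17 = 42, not a perfect square.
m = 36: 36 + 17 = 53, not a perfect square.
m = 49: 49 + 17 = 66, not a perfect square.
m = 64: 64 = 8² and 64 + 17 = 81 = 9².

m = 64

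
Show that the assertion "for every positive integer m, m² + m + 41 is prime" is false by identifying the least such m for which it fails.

m = 40

We need the least positive integer m for which m² + m + 41 is not prime.
For m = 1, 2, 3, 4, …, 37, 38, 39 the conclusion holds.
m = 40: m² + m + 41 = 1681 = 41 × 41, composite.
So m = 40 is the smallest counterexample.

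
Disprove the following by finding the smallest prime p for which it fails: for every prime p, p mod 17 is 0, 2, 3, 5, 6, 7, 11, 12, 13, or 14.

We need the least prime p for which the claim fails.
For p = 2, 3, 5, 7, …, 31, 37, 41 the conclusion holds.
p = 43: 43 mod 17 = 9 — not in {0, 2, 3, 5, 6, 7, 11, 12, 13, 14}.
Hence p = 43 is a counterexample.

p = 43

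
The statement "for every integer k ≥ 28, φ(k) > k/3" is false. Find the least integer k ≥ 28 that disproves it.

A counterexample is any integer k ≥ 28 such that the claim fails; we check each in order.
k = 28: φ(28) = 12 and 28/3 = 28/3, so φ(28) > 28/3.
k = 29: φ(29) = 28 and 29/3 = 29/3, so φ(29) > 29/3.
k = 30: φ(30) = 8 and 30/3 = 10, so φ(30) ≤ 30/3.
So k = 30 is the smallest counterexample.

k = 30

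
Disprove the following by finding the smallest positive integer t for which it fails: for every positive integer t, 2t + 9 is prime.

For t = 1, 2 the conclusion holds.
t = 3: 2t + 9 = 15 = 3 × 5, composite.

t = 3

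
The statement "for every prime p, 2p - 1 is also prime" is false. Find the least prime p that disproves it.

p = 5

We need the least prime p for which 2p - 1 is not prime.
For p = 2, 3 the conclusion holds.
p = 5: 2p - 1 = 9 = 3 × 3, not prime.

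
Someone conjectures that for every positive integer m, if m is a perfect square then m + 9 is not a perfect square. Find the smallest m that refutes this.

m = 16

Check each positive integer m in order until m is a perfect square but m + 9 is a perfect square.
m = 1: 1 + 9 = 10, not a perfect square.
m = 4: 4 + 9 = 13, not a perfect square.
m = 9: 9 + 9 = 18, not a perfect square.
m = 16: 16 = 4² and 16 + 9 = 25 = 5².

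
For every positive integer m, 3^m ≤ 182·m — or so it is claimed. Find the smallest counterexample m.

For m = 1, 2, 3, 4, 5, 6 the conclusion holds.
m = 7: 3^m = 2187 and 182·m = 1274, so 2187 > 1274.

m = 7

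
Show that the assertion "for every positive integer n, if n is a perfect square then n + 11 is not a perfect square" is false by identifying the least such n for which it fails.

A counterexample is any positive integer n such that n is a perfect square but n + 11 is a perfect square; we check each in order.
For n = 1, 4, 9, 16 the conclusion holds.
n = 25: 25 = 5² and 25 + 11 = 36 = 6².
Thus n = 25 disproves the claim, and no smaller n works.

n = 25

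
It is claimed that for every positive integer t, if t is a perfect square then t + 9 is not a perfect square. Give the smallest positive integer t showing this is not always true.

Check each positive integer t in order until t is a perfect square but t + 9 is a perfect square.
t = 1: 1 + 9 = 10, not a perfect square.
t = 4: 4 + 9 = 13, not a perfect square.
t = 9: 9 + 9 = 18, not a perfect square.
t = 16: 16 = 4² and 16 + 9 = 25 = 5².

t = 16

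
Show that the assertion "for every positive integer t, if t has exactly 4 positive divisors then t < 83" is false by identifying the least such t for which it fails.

Check each positive integer t in order until t has exactly 4 positive divisors but the claim fails.
The first 25 eligible values, up to t = 82, all satisfy the conclusion.
t = 85: τ(85) = 4; 85 ≥ 83.

t = 85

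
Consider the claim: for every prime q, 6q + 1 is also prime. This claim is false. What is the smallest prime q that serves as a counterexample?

Check each prime q in order until 6q + 1 is not prime.
q = 2: 6q + 1 = 13, prime.
q = 3: 6q + 1 = 19, prime.
q = 5: 6q + 1 = 31, prime.
q = 7: 6q + 1 = 43, prime.
q = 11: 6q + 1 = 67, prime.
q = 13: 6q + 1 = 79, prime.
q = 17: 6q + 1 = 103, prime.
q = 19: 6q + 1 = 115 = 5 × 23, not prime.
Hence q = 19 is a counterexample.

q = 19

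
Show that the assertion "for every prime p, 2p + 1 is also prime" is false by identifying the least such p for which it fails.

p = 7

We need the least prime p for which 2p + 1 is not prime.
p = 2: 2p + 1 = 5, prime.
p = 3: 2p + 1 = 7, prime.
p = 5: 2p + 1 = 11, prime.
p = 7: 2p + 1 = 15 = 3 × 5, not prime.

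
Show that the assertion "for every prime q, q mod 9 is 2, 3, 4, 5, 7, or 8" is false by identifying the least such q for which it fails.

q = 2: 2 mod 9 = 2.
q = 3: 3 mod 9 = 3.
q = 5: 5 mod 9 = 5.
q = 7: 7 mod 9 = 7.
q = 11: 11 mod 9 = 2.
q = 13: 13 mod 9 = 4.
q = 17: 17 mod 9 = 8.
q = 19: 19 mod 9 = 1 — not in {2, 3, 4, 5, 7, 8}.

q = 19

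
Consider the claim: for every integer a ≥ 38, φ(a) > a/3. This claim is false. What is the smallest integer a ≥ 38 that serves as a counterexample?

a = 42

We need the least integer a ≥ 38 for which the claim fails.
a = 38: φ(38) = 18 and 38/3 = 38/3, so φ(38) > 38/3.
a = 39: φ(39) = 24 and 39/3 = 13, so φ(39) > 39/3.
a = 40: φ(40) = 16 and 40/3 = 40/3, so φ(40) > 40/3.
a = 41: φ(41) = 40 and 41/3 = 41/3, so φ(41) > 41/3.
a = 42: φ(42) = 12 and 42/3 = 14, so φ(42) ≤ 42/3.
Thus a = 42 disproves the claim, and no smaller a works.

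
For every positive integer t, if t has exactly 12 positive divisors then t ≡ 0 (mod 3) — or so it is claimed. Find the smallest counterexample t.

t = 140

A counterexample is any positive integer t such that t has exactly 12 positive divisors but the claim fails; we check each in order.
t = 60: τ(60) = 12; 60 ≡ 0 (mod 3).
t = 72: τ(72) = 12; 72 ≡ 0 (mod 3).
t = 84: τ(84) = 12; 84 ≡ 0 (mod 3).
t = 90: τ(90) = 12; 90 ≡ 0 (mod 3).
t = 96: τ(96) = 12; 96 ≡ 0 (mod 3).
t = 108: τ(108) = 12; 108 ≡ 0 (mod 3).
t = 126: τ(126) = 12; 126 ≡ 0 (mod 3).
t = 132: τ(132) = 12; 132 ≡ 0 (mod 3).
t = 140: τ(140) = 12; 140 ≡ 2 (mod 3).
Thus t = 140 disproves the claim, and no smaller t works.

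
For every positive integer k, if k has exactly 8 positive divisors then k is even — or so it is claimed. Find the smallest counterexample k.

k = 105

A counterexample is any positive integer k such that k has exactly 8 positive divisors but k is odd; we check each in order.
For k = 24, 30, 40, 42, …, 88, 102, 104 the conclusion holds.
k = 105: divisors of 105: 1, 3, 5, 7, 15, 21, 35, 105; 105 is odd.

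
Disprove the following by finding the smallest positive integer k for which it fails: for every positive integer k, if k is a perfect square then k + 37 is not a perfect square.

k = 324

Check each positive integer k in order until k is a perfect square but k + 37 is a perfect square.
The first 17 eligible values, up to k = 289, all satisfy the conclusion.
k = 324: 324 = 18² and 324 + 37 = 361 = 19².
Thus k = 324 disproves the claim, and no smaller k works.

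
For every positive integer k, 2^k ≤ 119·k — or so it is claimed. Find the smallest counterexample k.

Check each positive integer k in order until 2^k > 119·k.
For k = 1, 2, 3, 4, 5, 6, 7, 8, 9, 10 the conclusion holds.
k = 11: 2^k = 2048 and 119·k = 1309, so 2048 > 1309.

k = 11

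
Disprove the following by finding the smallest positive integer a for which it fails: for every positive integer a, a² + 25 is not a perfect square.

a = 12

We need the least positive integer a for which a² + 25 is a perfect square.
For a = 1, 2, 3, 4, …, 9, 10, 11 the conclusion holds.
a = 12: 12² + 25 = 169 = 13², a perfect square.
Hence a = 12 is a counterexample.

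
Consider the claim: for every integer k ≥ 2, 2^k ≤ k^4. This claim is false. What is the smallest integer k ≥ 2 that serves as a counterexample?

k = 17

The first 15 eligible values, up to k = 16, all satisfy the conclusion.
k = 17: 2^k = 131072 and k^4 = 83521, so 131072 > 83521.
Hence k = 17 is a counterexample.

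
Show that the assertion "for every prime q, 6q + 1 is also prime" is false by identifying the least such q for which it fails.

The first 7 eligible values, up to q = 17, all satisfy the conclusion.
q = 19: 6q + 1 = 115 = 5 × 23, not prime.

q = 19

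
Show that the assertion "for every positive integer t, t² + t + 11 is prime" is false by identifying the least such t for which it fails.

We need the least positive integer t for which t² + t + 11 is not prime.
For t = 1, 2, 3, 4, 5, 6, 7, 8, 9 the conclusion holds.
t = 10: t² + t + 11 = 121 = 11 × 11, composite.

t = 10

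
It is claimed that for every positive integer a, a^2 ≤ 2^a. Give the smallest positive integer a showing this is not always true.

a = 3

We need the least positive integer a for which a^2 > 2^a.
For a = 1, 2 the conclusion holds.
a = 3: a^2 = 9 and 2^a = 8, so 9 > 8.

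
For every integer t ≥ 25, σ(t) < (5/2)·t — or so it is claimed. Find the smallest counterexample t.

t = 36

We need the least integer t ≥ 25 for which the claim fails.
For t = 25, 26, 27, 28, …, 33, 34, 35 the conclusion holds.
t = 36: σ(36) = 91; 91 ≥ 90.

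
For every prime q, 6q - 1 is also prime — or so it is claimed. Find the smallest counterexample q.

q = 11

A counterexample is any prime q such that 6q - 1 is not prime; we check each in order.
The first 4 eligible values, up to q = 7, all satisfy the conclusion.
q = 11: 6q - 1 = 65 = 5 × 13, not prime.
Thus q = 11 disproves the claim, and no smaller q works.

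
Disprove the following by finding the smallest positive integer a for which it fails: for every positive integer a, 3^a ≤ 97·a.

Check each positive integer a in order until 3^a > 97·a.
The first 5 eligible values, up to a = 5, all satisfy the conclusion.
a = 6: 3^a = 729 and 97·a = 582, so 729 > 582.

a = 6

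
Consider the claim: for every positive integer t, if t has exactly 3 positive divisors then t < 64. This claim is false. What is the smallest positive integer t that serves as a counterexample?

For t = 4, 9, 25, 49 the conclusion holds.
t = 121: τ(121) = 3; 121 ≥ 64.
So t = 121 is the smallest counterexample.

t = 121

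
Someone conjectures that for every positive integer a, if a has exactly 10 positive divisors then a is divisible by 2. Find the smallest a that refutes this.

Check each positive integer a in order until a has exactly 10 positive divisors but a is not divisible by 2.
For a = 48, 80, 112, 162, 176, 208, 272, 304, 368 the conclusion holds.
a = 405: τ(405) = 10; 405 mod 2 = 1.

a = 405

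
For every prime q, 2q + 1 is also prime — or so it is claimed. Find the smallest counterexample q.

Check each prime q in order until 2q + 1 is not prime.
For q = 2, 3, 5 the conclusion holds.
q = 7: 2q + 1 = 15 = 3 × 5, not prime.
So q = 7 is the smallest counterexample.

q = 7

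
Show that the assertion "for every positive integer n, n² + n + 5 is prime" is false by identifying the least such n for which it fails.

n = 4

We need the least positive integer n for which n² + n + 5 is not prime.
For n = 1, 2, 3 the conclusion holds.
n = 4: n² + n + 5 = 25 = 5 × 5, composite.
Thus n = 4 disproves the claim, and no smaller n works.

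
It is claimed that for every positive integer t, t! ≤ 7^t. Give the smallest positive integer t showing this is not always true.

We need the least positive integer t for which t! > 7^t.
The first 16 eligible values, up to t = 16, all satisfy the conclusion.
t = 17: t! = 355687428096000 and 7^t = 232630513987207, so 355687428096000 > 232630513987207.
Hence t = 17 is a counterexample.

t = 17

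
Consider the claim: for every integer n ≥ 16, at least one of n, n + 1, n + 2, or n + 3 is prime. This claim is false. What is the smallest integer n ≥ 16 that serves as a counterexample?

A counterexample is any integer n ≥ 16 such that n, n + 1, n + 2, n + 3 are all composite; we check each in order.
For n = 16, 17, 18, 19, 20, 21, 22, 23 the conclusion holds.
n = 24: 24 = 2 × 12; 25 = 5 × 5; 26 = 2 × 13; 27 = 3 × 9 — all composite.

n = 24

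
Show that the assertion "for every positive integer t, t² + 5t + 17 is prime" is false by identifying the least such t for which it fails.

t = 8

A counterexample is any positive integer t such that t² + 5t + 17 is not prime; we check each in order.
t = 1: t² + 5t + 17 = 23, prime.
t = 2: t² + 5t + 17 = 31, prime.
t = 3: t² + 5t + 17 = 41, prime.
t = 4: t² + 5t + 17 = 53, prime.
t = 5: t² + 5t + 17 = 67, prime.
t = 6: t² + 5t + 17 = 83, prime.
t = 7: t² + 5t + 17 = 101, prime.
t = 8: t² + 5t + 17 = 121 = 11 × 11, composite.
So t = 8 is the smallest counterexample.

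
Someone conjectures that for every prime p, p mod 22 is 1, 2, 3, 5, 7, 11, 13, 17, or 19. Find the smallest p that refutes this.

Check each prime p in order until the claim fails.
The first 10 eligible values, up to p = 29, all satisfy the conclusion.
p = 31: 31 mod 22 = 9 — not in {1, 2, 3, 5, 7, 11, 13, 17, 19}.
Thus p = 31 disproves the claim, and no smaller p works.

p = 31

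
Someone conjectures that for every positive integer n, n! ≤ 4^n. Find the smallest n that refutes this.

A counterexample is any positive integer n such that n! > 4^n; we check each in order.
The first 8 eligible values, up to n = 8, all satisfy the conclusion.
n = 9: n! = 362880 and 4^n = 262144, so 362880 > 262144.
Hence n = 9 is a counterexample.

n = 9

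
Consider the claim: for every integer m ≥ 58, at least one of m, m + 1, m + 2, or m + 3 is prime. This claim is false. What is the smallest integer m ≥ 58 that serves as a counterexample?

m = 62

A counterexample is any integer m ≥ 58 such that m, m + 1, m + 2, m + 3 are all composite; we check each in order.
m = 58: 59 is prime.
m = 59: 59 is prime.
m = 60: 61 is prime.
m = 61: 61 is prime.
m = 62: 62 = 2 × 31; 63 = 3 × 21; 64 = 2 × 32; 65 = 5 × 13 — all composite.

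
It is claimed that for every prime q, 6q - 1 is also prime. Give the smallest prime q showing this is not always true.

We need the least prime q for which 6q - 1 is not prime.
The first 4 eligible values, up to q = 7, all satisfy the conclusion.
q = 11: 6q - 1 = 65 = 5 × 13, not prime.
Thus q = 11 disproves the claim, and no smaller q works.

q = 11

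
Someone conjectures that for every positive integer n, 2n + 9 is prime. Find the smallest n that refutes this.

A counterexample is any positive integer n such that 2n + 9 is not prime; we check each in order.
n = 1: 2n + 9 = 11, prime.
n = 2: 2n + 9 = 13, prime.
n = 3: 2n + 9 = 15 = 3 × 5, composite.

n = 3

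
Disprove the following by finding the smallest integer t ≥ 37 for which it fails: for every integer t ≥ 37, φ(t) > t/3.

t = 42

The first 5 eligible values, up to t = 41, all satisfy the conclusion.
t = 42: φ(42) = 12 and 42/3 = 14, so φ(42) ≤ 42/3.
Hence t = 42 is a counterexample.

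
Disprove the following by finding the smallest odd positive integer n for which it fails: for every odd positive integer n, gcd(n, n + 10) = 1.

n = 5

For n = 1, 3 the conclusion holds.
n = 5: gcd(5, 15) = 5.
So n = 5 is the smallest counterexample.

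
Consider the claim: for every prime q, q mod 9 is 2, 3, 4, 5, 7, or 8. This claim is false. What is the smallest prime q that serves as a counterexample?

Check each prime q in order until the claim fails.
For q = 2, 3, 5, 7, 11, 13, 17 the conclusion holds.
q = 19: 19 mod 9 = 1 — not in {2, 3, 4, 5, 7, 8}.
Thus q = 19 disproves the claim, and no smaller q works.

q = 19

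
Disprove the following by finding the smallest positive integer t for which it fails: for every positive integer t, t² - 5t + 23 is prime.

t = 19

The first 18 eligible values, up to t = 18, all satisfy the conclusion.
t = 19: t² - 5t + 23 = 289 = 17 × 17, composite.
Hence t = 19 is a counterexample.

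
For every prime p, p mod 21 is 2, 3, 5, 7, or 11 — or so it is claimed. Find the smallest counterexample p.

p = 13

We need the least prime p for which the claim fails.
For p = 2, 3, 5, 7, 11 the conclusion holds.
p = 13: 13 mod 21 = 13 — not in {2, 3, 5, 7, 11}.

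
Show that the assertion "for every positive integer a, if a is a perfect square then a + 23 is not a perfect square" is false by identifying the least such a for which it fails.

A counterexample is any positive integer a such that a is a perfect square but a + 23 is a perfect square; we check each in order.
For a = 1, 4, 9, 16, 25, 36, 49, 64, 81, 100 the conclusion holds.
a = 121: 121 = 11² and 121 + 23 = 144 = 12².

a = 121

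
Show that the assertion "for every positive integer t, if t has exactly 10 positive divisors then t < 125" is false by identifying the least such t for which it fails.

A counterexample is any positive integer t such that t has exactly 10 positive divisors but the claim fails; we check each in order.
t = 48: τ(48) = 10; 48 < 125.
t = 80: τ(80) = 10; 80 < 125.
t = 112: τ(112) = 10; 112 < 125.
t = 162: τ(162) = 10; 162 ≥ 125.
Thus t = 162 disproves the claim, and no smaller t works.

t = 162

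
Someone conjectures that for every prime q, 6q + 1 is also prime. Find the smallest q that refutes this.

q = 19

A counterexample is any prime q such that 6q + 1 is not prime; we check each in order.
For q = 2, 3, 5, 7, 11, 13, 17 the conclusion holds.
q = 19: 6q + 1 = 115 = 5 × 23, not prime.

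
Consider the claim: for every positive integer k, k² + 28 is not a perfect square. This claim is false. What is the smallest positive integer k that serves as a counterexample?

For k = 1, 2, 3, 4, 5 the conclusion holds.
k = 6: 6² + 28 = 64 = 8², a perfect square.

k = 6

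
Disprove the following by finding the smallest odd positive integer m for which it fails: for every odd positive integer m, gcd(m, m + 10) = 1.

m = 5

We need the least odd positive integer m for which gcd(m, m + 10) > 1.
For m = 1, 3 the conclusion holds.
m = 5: gcd(5, 15) = 5.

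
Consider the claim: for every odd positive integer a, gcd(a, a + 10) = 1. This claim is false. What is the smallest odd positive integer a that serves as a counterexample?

a = 1: gcd(1, 11) = 1.
a = 3: gcd(3, 13) = 1.
a = 5: gcd(5, 15) = 5.

a = 5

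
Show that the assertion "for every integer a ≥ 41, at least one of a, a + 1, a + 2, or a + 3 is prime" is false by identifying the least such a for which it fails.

We need the least integer a ≥ 41 for which a, a + 1, a + 2, a + 3 are all composite.
a = 41: 41 is prime.
a = 42: 43 is prime.
a = 43: 43 is prime.
a = 44: 47 is prime.
a = 45: 47 is prime.
a = 46: 47 is prime.
a = 47: 47 is prime.
a = 48: 48 = 2 × 24; 49 = 7 × 7; 50 = 2 × 25; 51 = 3 × 17 — all composite.
So a = 48 is the smallest counterexample.

a = 48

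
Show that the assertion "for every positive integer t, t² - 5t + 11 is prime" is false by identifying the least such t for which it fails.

t = 7

t = 1: t² - 5t + 11 = 7, prime.
t = 2: t² - 5t + 11 = 5, prime.
t = 3: t² - 5t + 11 = 5, prime.
t = 4: t² - 5t + 11 = 7, prime.
t = 5: t² - 5t + 11 = 11, prime.
t = 6: t² - 5t + 11 = 17, prime.
t = 7: t² - 5t + 11 = 25 = 5 × 5, composite.
Hence t = 7 is a counterexample.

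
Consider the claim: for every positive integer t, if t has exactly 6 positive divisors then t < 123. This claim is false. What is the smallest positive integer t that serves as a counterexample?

The first 18 eligible values, up to t = 117, all satisfy the conclusion.
t = 124: τ(124) = 6; 124 ≥ 123.

t = 124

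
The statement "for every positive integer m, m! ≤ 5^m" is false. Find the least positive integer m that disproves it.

m = 12

For m = 1, 2, 3, 4, …, 9, 10, 11 the conclusion holds.
m = 12: m! = 479001600 and 5^m = 244140625, so 479001600 > 244140625.
Thus m = 12 disproves the claim, and no smaller m works.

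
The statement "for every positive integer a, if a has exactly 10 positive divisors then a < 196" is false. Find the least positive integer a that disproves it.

A counterexample is any positive integer a such that a has exactly 10 positive divisors but the claim fails; we check each in order.
The first 5 eligible values, up to a = 176, all satisfy the conclusion.
a = 208: τ(208) = 10; 208 ≥ 196.
Thus a = 208 disproves the claim, and no smaller a works.

a = 208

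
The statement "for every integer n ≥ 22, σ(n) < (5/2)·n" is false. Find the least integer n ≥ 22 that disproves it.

A counterexample is any integer n ≥ 22 such that the claim fails; we check each in order.
For n = 22, 23 the conclusion holds.
n = 24: σ(24) = 60; 60 ≥ 60.

n = 24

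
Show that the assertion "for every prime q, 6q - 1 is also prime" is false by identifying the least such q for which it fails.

q = 2: 6q - 1 = 11, prime.
q = 3: 6q - 1 = 17, prime.
q = 5: 6q - 1 = 29, prime.
q = 7: 6q - 1 = 41, prime.
q = 11: 6q - 1 = 65 = 5 × 13, not prime.
Hence q = 11 is a counterexample.

q = 11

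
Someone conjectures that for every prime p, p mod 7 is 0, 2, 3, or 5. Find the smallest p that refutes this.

p = 11

A counterexample is any prime p such that the claim fails; we check each in order.
The first 4 eligible values, up to p = 7, all satisfy the conclusion.
p = 11: 11 mod 7 = 4 — not in {0, 2, 3, 5}.
Hence p = 11 is a counterexample.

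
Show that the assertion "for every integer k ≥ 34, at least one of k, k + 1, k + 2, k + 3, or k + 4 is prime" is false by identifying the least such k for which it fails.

k = 48

We need the least integer k ≥ 34 for which k, k + 1, k + 2, k + 3, k + 4 are all composite.
For k = 34, 35, 36, 37, …, 45, 46, 47 the conclusion holds.
k = 48: 48 = 2 × 24; 49 = 7 × 7; 50 = 2 × 25; 51 = 3 × 17; 52 = 2 × 26 — all composite.
Hence k = 48 is a counterexample.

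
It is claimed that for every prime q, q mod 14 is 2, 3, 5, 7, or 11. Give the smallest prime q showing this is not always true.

The first 5 eligible values, up to q = 11, all satisfy the conclusion.
q = 13: 13 mod 14 = 13 — not in {2, 3, 5, 7, 11}.
Thus q = 13 disproves the claim, and no smaller q works.

q = 13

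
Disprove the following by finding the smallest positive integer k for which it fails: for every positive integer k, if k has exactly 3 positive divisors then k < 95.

k = 121

A counterexample is any positive integer k such that k has exactly 3 positive divisors but the claim fails; we check each in order.
For k = 4, 9, 25, 49 the conclusion holds.
k = 121: τ(121) = 3; 121 ≥ 95.
Hence k = 121 is a counterexample.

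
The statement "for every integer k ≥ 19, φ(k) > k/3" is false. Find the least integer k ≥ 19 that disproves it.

k = 24

We need the least integer k ≥ 19 for which the claim fails.
The first 5 eligible values, up to k = 23, all satisfy the conclusion.
k = 24: φ(24) = 8 and 24/3 = 8, so φ(24) ≤ 24/3.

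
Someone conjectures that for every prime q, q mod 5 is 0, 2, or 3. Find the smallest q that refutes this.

Check each prime q in order until the claim fails.
q = 2: 2 mod 5 = 2.
q = 3: 3 mod 5 = 3.
q = 5: 5 mod 5 = 0.
q = 7: 7 mod 5 = 2.
q = 11: 11 mod 5 = 1 — not in {0, 2, 3}.
Thus q = 11 disproves the claim, and no smaller q works.

q = 11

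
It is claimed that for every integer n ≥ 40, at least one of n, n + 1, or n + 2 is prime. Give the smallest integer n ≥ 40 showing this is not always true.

A counterexample is any integer n ≥ 40 such that n, n + 1, n + 2 are all composite; we check each in order.
The first 4 eligible values, up to n = 43, all satisfy the conclusion.
n = 44: 44 = 2 × 22; 45 = 3 × 15; 46 = 2 × 23 — all composite.
So n = 44 is the smallest counterexample.

n = 44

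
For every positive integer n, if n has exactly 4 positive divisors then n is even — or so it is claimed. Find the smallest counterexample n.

n = 15

n = 6: divisors of 6: 1, 2, 3, 6; 6 is even.
n = 8: divisors of 8: 1, 2, 4, 8; 8 is even.
n = 10: divisors of 10: 1, 2, 5, 10; 10 is even.
n = 14: divisors of 14: 1, 2, 7, 14; 14 is even.
n = 15: divisors of 15: 1, 3, 5, 15; 15 is odd.
Hence n = 15 is a counterexample.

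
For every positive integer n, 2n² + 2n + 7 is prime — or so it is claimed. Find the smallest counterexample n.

n = 6

A counterexample is any positive integer n such that 2n² + 2n + 7 is not prime; we check each in order.
The first 5 eligible values, up to n = 5, all satisfy the conclusion.
n = 6: 2n² + 2n + 7 = 91 = 7 × 13, composite.
So n = 6 is the smallest counterexample.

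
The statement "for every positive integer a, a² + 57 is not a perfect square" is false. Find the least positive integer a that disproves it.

a = 1: 1² + 57 = 58, not a perfect square.
a = 2: 2² + 57 = 61, not a perfect square.
a = 3: 3² + 57 = 66, not a perfect square.
a = 4: 4² + 57 = 73, not a perfect square.
a = 5: 5² + 57 = 82, not a perfect square.
a = 6: 6² + 57 = 93, not a perfect square.
a = 7: 7² + 57 = 106, not a perfect square.
a = 8: 8² + 57 = 121 = 11², a perfect square.
Thus a = 8 disproves the claim, and no smaller a works.

a = 8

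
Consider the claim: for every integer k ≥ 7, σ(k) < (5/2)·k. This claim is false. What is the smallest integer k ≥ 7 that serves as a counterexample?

k = 24

A counterexample is any integer k ≥ 7 such that the claim fails; we check each in order.
For k = 7, 8, 9, 10, …, 21, 22, 23 the conclusion holds.
k = 24: σ(24) = 60; 60 ≥ 60.
Hence k = 24 is a counterexample.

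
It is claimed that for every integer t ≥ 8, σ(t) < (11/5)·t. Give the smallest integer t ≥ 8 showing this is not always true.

t = 12

For t = 8, 9, 10, 11 the conclusion holds.
t = 12: σ(12) = 28; 28 ≥ 132/5.
Thus t = 12 disproves the claim, and no smaller t works.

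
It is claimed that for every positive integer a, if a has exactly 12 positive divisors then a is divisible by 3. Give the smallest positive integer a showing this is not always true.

a = 140

A counterexample is any positive integer a such that a has exactly 12 positive divisors but a is not divisible by 3; we check each in order.
The first 8 eligible values, up to a = 132, all satisfy the conclusion.
a = 140: τ(140) = 12; 140 mod 3 = 2.
Hence a = 140 is a counterexample.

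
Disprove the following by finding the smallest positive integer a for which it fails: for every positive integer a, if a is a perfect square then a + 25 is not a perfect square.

Check each positive integer a in order until a is a perfect square but a + 25 is a perfect square.
For a = 1, 4, 9, 16, …, 81, 100, 121 the conclusion holds.
a = 144: 144 = 12² and 144 + 25 = 169 = 13².
Hence a = 144 is a counterexample.

a = 144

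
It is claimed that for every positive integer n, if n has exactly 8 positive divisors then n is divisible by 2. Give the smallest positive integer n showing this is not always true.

We need the least positive integer n for which n has exactly 8 positive divisors but n is not divisible by 2.
For n = 24, 30, 40, 42, …, 88, 102, 104 the conclusion holds.
n = 105: τ(105) = 8; 105 mod 2 = 1.

n = 105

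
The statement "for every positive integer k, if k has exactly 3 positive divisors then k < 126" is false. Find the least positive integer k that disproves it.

A counterexample is any positive integer k such that k has exactly 3 positive divisors but the claim fails; we check each in order.
The first 5 eligible values, up to k = 121, all satisfy the conclusion.
k = 169: τ(169) = 3; 169 ≥ 126.
So k = 169 is the smallest counterexample.

k = 169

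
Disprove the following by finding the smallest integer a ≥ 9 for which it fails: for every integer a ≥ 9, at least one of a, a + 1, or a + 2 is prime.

a = 14

For a = 9, 10, 11, 12, 13 the conclusion holds.
a = 14: 14 = 2 × 7; 15 = 3 × 5; 16 = 2 × 8 — all composite.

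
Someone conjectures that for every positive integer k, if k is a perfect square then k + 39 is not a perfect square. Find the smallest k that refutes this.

k = 25

A counterexample is any positive integer k such that k is a perfect square but k + 39 is a perfect square; we check each in order.
For k = 1, 4, 9, 16 the conclusion holds.
k = 25: 25 = 5² and 25 + 39 = 64 = 8².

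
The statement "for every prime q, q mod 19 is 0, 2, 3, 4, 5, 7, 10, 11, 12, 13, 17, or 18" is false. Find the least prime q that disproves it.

q = 47

For q = 2, 3, 5, 7, …, 37, 41, 43 the conclusion holds.
q = 47: 47 mod 19 = 9 — not in {0, 2, 3, 4, 5, 7, 10, 11, 12, 13, 17, 18}.
So q = 47 is the smallest counterexample.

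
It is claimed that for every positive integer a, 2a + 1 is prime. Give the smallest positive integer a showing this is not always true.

For a = 1, 2, 3 the conclusion holds.
a = 4: 2a + 1 = 9 = 3 × 3, composite.
Hence a = 4 is a counterexample.

a = 4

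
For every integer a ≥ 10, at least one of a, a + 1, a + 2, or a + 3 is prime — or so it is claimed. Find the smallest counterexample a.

A counterexample is any integer a ≥ 10 such that a, a + 1, a + 2, a + 3 are all composite; we check each in order.
For a = 10, 11, 12, 13, …, 21, 22, 23 the conclusion holds.
a = 24: 24 = 2 × 12; 25 = 5 × 5; 26 = 2 × 13; 27 = 3 × 9 — all composite.

a = 24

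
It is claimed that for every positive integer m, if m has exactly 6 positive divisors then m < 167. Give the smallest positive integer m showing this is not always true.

Check each positive integer m in order until m has exactly 6 positive divisors but the claim fails.
For m = 12, 18, 20, 28, …, 148, 153, 164 the conclusion holds.
m = 171: τ(171) = 6; 171 ≥ 167.
So m = 171 is the smallest counterexample.

m = 171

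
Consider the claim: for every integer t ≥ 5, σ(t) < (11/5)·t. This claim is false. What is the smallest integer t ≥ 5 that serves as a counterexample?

Check each integer t ≥ 5 in order until the claim fails.
For t = 5, 6, 7, 8, 9, 10, 11 the conclusion holds.
t = 12: σ(12) = 28; 28 ≥ 132/5.

t = 12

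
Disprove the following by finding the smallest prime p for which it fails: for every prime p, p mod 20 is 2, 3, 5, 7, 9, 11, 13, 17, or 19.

p = 41

Check each prime p in order until the claim fails.
For p = 2, 3, 5, 7, …, 29, 31, 37 the conclusion holds.
p = 41: 41 mod 20 = 1 — not in {2, 3, 5, 7, 9, 11, 13, 17, 19}.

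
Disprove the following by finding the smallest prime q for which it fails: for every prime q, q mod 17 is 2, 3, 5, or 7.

A counterexample is any prime q such that the claim fails; we check each in order.
q = 2: 2 mod 17 = 2.
q = 3: 3 mod 17 = 3.
q = 5: 5 mod 17 = 5.
q = 7: 7 mod 17 = 7.
q = 11: 11 mod 17 = 11 — not in {2, 3, 5, 7}.
Thus q = 11 disproves the claim, and no smaller q works.

q = 11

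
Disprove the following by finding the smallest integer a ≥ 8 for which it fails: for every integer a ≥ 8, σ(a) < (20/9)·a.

Check each integer a ≥ 8 in order until the claim fails.
The first 4 eligible values, up to a = 11, all satisfy the conclusion.
a = 12: σ(12) = 28; 28 ≥ 80/3.
Thus a = 12 disproves the claim, and no smaller a works.

a = 12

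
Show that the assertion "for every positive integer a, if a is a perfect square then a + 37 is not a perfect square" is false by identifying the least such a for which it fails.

A counterexample is any positive integer a such that a is a perfect square but a + 37 is a perfect square; we check each in order.
For a = 1, 4, 9, 16, …, 225, 256, 289 the conclusion holds.
a = 324: 324 = 18² and 324 + 37 = 361 = 19².
So a = 324 is the smallest counterexample.

a = 324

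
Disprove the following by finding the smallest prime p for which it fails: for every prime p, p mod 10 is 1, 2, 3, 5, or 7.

The first 7 eligible values, up to p = 17, all satisfy the conclusion.
p = 19: 19 mod 10 = 9 — not in {1, 2, 3, 5, 7}.

p = 19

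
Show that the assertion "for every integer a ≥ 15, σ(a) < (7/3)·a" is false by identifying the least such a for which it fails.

For a = 15, 16, 17, 18, 19, 20, 21, 22, 23 the conclusion holds.
a = 24: σ(24) = 60; 60 ≥ 56.
Thus a = 24 disproves the claim, and no smaller a works.

a = 24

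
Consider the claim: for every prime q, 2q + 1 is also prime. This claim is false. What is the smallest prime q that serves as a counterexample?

q = 2: 2q + 1 = 5, prime.
q = 3: 2q + 1 = 7, prime.
q = 5: 2q + 1 = 11, prime.
q = 7: 2q + 1 = 15 = 3 × 5, not prime.
Hence q = 7 is a counterexample.

q = 7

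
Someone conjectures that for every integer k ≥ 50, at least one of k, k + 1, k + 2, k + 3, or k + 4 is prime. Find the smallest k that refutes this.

A counterexample is any integer k ≥ 50 such that k, k + 1, k + 2, k + 3, k + 4 are all composite; we check each in order.
The first 4 eligible values, up to k = 53, all satisfy the conclusion.
k = 54: 54 = 2 × 27; 55 = 5 × 11; 56 = 2 × 28; 57 = 3 × 19; 58 = 2 × 29 — all composite.
Thus k = 54 disproves the claim, and no smaller k works.

k = 54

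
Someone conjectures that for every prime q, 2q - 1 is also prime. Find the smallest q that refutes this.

Check each prime q in order until 2q - 1 is not prime.
For q = 2, 3 the conclusion holds.
q = 5: 2q - 1 = 9 = 3 × 3, not prime.
Hence q = 5 is a counterexample.

q = 5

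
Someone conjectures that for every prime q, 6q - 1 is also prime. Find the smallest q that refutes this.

Check each prime q in order until 6q - 1 is not prime.
q = 2: 6q - 1 = 11, prime.
q = 3: 6q - 1 = 17, prime.
q = 5: 6q - 1 = 29, prime.
q = 7: 6q - 1 = 41, prime.
q = 11: 6q - 1 = 65 = 5 × 13, not prime.

q = 11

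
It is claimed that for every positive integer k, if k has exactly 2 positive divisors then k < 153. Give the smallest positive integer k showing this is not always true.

We need the least positive integer k for which k has exactly 2 positive divisors but the claim fails.
The first 36 eligible values, up to k = 151, all satisfy the conclusion.
k = 157: τ(157) = 2; 157 ≥ 153.
So k = 157 is the smallest counterexample.

k = 157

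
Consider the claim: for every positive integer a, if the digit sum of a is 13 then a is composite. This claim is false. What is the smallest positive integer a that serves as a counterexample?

Check each positive integer a in order until the digit sum of a is 13 but a is prime.
a = 49: digit sum 13; 49 is composite.
a = 58: digit sum 13; 58 is composite.
a = 67: digit sum 13; 67 is prime, not composite.

a = 67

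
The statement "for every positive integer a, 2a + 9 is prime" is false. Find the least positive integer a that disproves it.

a = 3

a = 1: 2a + 9 = 11, prime.
a = 2: 2a + 9 = 13, prime.
a = 3: 2a + 9 = 15 = 3 × 5, composite.
Thus a = 3 disproves the claim, and no smaller a works.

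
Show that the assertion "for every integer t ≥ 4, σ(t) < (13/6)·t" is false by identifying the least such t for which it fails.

t = 12

For t = 4, 5, 6, 7, 8, 9, 10, 11 the conclusion holds.
t = 12: σ(12) = 28; 28 ≥ 26.
Hence t = 12 is a counterexample.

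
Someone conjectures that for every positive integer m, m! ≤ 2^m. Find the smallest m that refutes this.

m = 4

A counterexample is any positive integer m such that m! > 2^m; we check each in order.
For m = 1, 2, 3 the conclusion holds.
m = 4: m! = 24 and 2^m = 16, so 24 > 16.
Hence m = 4 is a counterexample.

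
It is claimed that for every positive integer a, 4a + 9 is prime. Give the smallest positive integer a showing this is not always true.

a = 1: 4a + 9 = 13, prime.
a = 2: 4a + 9 = 17, prime.
a = 3: 4a + 9 = 21 = 3 × 7, composite.

a = 3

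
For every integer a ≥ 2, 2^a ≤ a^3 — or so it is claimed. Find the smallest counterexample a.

a = 10

Check each integer a ≥ 2 in order until 2^a > a^3.
The first 8 eligible values, up to a = 9, all satisfy the conclusion.
a = 10: 2^a = 1024 and a^3 = 1000, so 1024 > 1000.
So a = 10 is the smallest counterexample.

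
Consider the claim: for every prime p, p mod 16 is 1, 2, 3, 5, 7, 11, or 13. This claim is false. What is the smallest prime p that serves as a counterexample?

Check each prime p in order until the claim fails.
For p = 2, 3, 5, 7, 11, 13, 17, 19, 23, 29 the conclusion holds.
p = 31: 31 mod 16 = 15 — not in {1, 2, 3, 5, 7, 11, 13}.
So p = 31 is the smallest counterexample.

p = 31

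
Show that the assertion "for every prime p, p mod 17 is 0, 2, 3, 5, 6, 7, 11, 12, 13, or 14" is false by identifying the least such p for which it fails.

p = 43

A counterexample is any prime p such that the claim fails; we check each in order.
The first 13 eligible values, up to p = 41, all satisfy the conclusion.
p = 43: 43 mod 17 = 9 — not in {0, 2, 3, 5, 6, 7, 11, 12, 13, 14}.
Hence p = 43 is a counterexample.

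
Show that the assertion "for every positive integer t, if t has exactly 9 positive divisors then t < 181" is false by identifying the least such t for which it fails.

t = 196

t = 36: τ(36) = 9; 36 < 181.
t = 100: τ(100) = 9; 100 < 181.
t = 196: τ(196) = 9; 196 ≥ 181.
So t = 196 is the smallest counterexample.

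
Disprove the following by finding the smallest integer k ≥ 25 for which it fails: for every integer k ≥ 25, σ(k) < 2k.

k = 28

For k = 25, 26, 27 the conclusion holds.
k = 28: σ(28) = 56; 56 ≥ 56.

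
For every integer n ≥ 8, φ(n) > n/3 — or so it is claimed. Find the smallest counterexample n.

The first 4 eligible values, up to n = 11, all satisfy the conclusion.
n = 12: φ(12) = 4 and 12/3 = 4, so φ(12) ≤ 12/3.

n = 12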